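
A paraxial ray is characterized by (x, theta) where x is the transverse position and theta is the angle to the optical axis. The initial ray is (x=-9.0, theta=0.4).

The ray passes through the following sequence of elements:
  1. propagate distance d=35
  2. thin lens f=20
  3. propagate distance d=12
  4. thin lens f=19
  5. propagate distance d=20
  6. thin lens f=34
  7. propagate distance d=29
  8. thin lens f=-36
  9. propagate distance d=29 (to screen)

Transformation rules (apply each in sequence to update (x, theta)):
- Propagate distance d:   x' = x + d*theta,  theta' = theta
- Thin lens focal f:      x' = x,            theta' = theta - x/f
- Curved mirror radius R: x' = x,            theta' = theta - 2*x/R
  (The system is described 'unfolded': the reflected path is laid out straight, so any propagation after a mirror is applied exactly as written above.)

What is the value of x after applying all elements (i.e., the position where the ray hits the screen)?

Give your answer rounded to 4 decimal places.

Answer: -18.4666

Derivation:
Initial: x=-9.0000 theta=0.4000
After 1 (propagate distance d=35): x=5.0000 theta=0.4000
After 2 (thin lens f=20): x=5.0000 theta=0.1500
After 3 (propagate distance d=12): x=6.8000 theta=0.1500
After 4 (thin lens f=19): x=6.8000 theta=-79/380 (≈-0.2079)
After 5 (propagate distance d=20): x=251/95 (≈2.6421) theta=-79/380 (≈-0.2079)
After 6 (thin lens f=34): x=251/95 (≈2.6421) theta=-369/1292 (≈-0.2856)
After 7 (propagate distance d=29): x=-36437/6460 (≈-5.6404) theta=-369/1292 (≈-0.2856)
After 8 (thin lens f=-36): x=-36437/6460 (≈-5.6404) theta=-102857/232560 (≈-0.4423)
After 9 (propagate distance d=29 (to screen)): x=-858917/46512 (≈-18.4666) theta=-102857/232560 (≈-0.4423)
Rounded to 4 decimal places: x = -18.4666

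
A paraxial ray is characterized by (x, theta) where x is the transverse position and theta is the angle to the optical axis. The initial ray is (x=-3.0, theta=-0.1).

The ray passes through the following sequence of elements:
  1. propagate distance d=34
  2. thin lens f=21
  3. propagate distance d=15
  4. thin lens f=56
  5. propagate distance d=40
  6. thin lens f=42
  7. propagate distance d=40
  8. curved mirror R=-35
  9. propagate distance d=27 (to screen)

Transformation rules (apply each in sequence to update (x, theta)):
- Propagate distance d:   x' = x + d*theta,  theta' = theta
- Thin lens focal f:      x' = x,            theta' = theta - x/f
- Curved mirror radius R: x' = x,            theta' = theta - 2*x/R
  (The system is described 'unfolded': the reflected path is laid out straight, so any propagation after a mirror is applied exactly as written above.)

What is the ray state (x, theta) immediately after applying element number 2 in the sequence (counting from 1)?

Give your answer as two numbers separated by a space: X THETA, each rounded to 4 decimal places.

Initial: x=-3.0000 theta=-0.1000
After 1 (propagate distance d=34): x=-6.4000 theta=-0.1000
After 2 (thin lens f=21): x=-6.4000 theta=43/210 (≈0.2048)
Rounded to 4 decimal places: x = -6.4000, theta = 0.2048

Answer: -6.4000 0.2048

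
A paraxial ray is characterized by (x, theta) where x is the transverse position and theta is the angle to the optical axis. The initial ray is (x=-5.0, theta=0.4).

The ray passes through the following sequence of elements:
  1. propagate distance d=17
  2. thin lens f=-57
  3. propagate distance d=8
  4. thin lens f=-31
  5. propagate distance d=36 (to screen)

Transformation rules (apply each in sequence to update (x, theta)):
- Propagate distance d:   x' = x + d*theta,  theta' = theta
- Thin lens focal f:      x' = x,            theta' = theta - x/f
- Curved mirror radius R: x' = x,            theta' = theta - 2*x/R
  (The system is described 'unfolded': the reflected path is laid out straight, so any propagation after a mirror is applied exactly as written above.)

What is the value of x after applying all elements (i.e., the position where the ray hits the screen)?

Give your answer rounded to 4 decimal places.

Answer: 26.8893

Derivation:
Initial: x=-5.0000 theta=0.4000
After 1 (propagate distance d=17): x=1.8000 theta=0.4000
After 2 (thin lens f=-57): x=1.8000 theta=41/95 (≈0.4316)
After 3 (propagate distance d=8): x=499/95 (≈5.2526) theta=41/95 (≈0.4316)
After 4 (thin lens f=-31): x=499/95 (≈5.2526) theta=354/589 (≈0.6010)
After 5 (propagate distance d=36 (to screen)): x=79189/2945 (≈26.8893) theta=354/589 (≈0.6010)
Rounded to 4 decimal places: x = 26.8893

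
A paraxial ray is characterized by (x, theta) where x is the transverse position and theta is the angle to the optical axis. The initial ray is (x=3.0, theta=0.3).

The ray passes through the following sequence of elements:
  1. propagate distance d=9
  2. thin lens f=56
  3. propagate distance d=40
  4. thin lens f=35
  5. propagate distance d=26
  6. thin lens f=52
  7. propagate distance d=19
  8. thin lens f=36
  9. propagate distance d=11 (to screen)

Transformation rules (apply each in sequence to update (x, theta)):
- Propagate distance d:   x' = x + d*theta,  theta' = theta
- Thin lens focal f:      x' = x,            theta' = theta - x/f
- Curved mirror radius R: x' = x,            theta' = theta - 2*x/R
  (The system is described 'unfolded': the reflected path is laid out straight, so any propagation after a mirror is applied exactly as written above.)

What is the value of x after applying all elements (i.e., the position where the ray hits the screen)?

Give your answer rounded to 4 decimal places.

Initial: x=3.0000 theta=0.3000
After 1 (propagate distance d=9): x=5.7000 theta=0.3000
After 2 (thin lens f=56): x=5.7000 theta=111/560 (≈0.1982)
After 3 (propagate distance d=40): x=477/35 (≈13.6286) theta=111/560 (≈0.1982)
After 4 (thin lens f=35): x=477/35 (≈13.6286) theta=-3747/19600 (≈-0.1912)
After 5 (propagate distance d=26): x=84849/9800 (≈8.6581) theta=-3747/19600 (≈-0.1912)
After 6 (thin lens f=52): x=84849/9800 (≈8.6581) theta=-182271/509600 (≈-0.3577)
After 7 (propagate distance d=19): x=948999/509600 (≈1.8622) theta=-182271/509600 (≈-0.3577)
After 8 (thin lens f=36): x=948999/509600 (≈1.8622) theta=-71531/174720 (≈-0.4094)
After 9 (propagate distance d=11 (to screen)): x=-1242419/470400 (≈-2.6412) theta=-71531/174720 (≈-0.4094)
Rounded to 4 decimal places: x = -2.6412

Answer: -2.6412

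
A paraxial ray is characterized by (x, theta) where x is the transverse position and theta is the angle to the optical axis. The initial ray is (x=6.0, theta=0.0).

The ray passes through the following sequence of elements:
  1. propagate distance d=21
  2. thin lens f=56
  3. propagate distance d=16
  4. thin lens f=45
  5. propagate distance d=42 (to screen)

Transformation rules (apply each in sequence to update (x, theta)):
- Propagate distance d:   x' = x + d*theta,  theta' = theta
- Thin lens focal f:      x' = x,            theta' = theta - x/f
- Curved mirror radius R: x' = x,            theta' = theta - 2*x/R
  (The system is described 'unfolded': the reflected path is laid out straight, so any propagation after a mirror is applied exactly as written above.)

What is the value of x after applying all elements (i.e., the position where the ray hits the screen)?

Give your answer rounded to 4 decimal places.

Initial: x=6.0000 theta=0.0000
After 1 (propagate distance d=21): x=6.0000 theta=0.0000
After 2 (thin lens f=56): x=6.0000 theta=-3/28 (≈-0.1071)
After 3 (propagate distance d=16): x=30/7 (≈4.2857) theta=-3/28 (≈-0.1071)
After 4 (thin lens f=45): x=30/7 (≈4.2857) theta=-17/84 (≈-0.2024)
After 5 (propagate distance d=42 (to screen)): x=-59/14 (≈-4.2143) theta=-17/84 (≈-0.2024)
Rounded to 4 decimal places: x = -4.2143

Answer: -4.2143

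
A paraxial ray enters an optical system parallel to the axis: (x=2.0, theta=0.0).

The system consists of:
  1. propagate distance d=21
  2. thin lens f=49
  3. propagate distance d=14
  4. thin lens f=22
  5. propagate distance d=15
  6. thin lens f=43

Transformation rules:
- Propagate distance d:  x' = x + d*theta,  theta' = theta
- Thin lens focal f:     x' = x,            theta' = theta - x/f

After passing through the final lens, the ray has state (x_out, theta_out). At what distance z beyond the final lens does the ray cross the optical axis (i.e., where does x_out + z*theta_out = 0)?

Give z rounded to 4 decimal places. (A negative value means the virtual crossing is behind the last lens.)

Answer: -1.5448

Derivation:
Initial: x=2.0000 theta=0.0000
After 1 (propagate distance d=21): x=2.0000 theta=0.0000
After 2 (thin lens f=49): x=2.0000 theta=-2/49 (≈-0.0408)
After 3 (propagate distance d=14): x=10/7 (≈1.4286) theta=-2/49 (≈-0.0408)
After 4 (thin lens f=22): x=10/7 (≈1.4286) theta=-57/539 (≈-0.1058)
After 5 (propagate distance d=15): x=-85/539 (≈-0.1577) theta=-57/539 (≈-0.1058)
After 6 (thin lens f=43): x=-85/539 (≈-0.1577) theta=-338/3311 (≈-0.1021)
z_focus = -x_out/theta_out = -(-85/539)/(-338/3311) = -3655/2366 ≈ -1.5448
Rounded to 4 decimal places: z = -1.5448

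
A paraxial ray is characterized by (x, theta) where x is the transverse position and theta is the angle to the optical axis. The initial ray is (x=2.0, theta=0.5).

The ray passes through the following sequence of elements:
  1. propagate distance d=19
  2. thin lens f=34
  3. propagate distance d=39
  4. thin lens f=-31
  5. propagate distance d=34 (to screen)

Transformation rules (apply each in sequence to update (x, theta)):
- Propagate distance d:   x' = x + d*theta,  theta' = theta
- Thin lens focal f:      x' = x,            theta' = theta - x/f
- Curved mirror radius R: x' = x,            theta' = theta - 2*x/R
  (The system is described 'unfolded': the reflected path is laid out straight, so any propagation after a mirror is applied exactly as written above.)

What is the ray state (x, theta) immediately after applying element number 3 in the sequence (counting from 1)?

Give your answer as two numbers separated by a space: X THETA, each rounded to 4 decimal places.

Answer: 17.8088 0.1618

Derivation:
Initial: x=2.0000 theta=0.5000
After 1 (propagate distance d=19): x=11.5000 theta=0.5000
After 2 (thin lens f=34): x=11.5000 theta=11/68 (≈0.1618)
After 3 (propagate distance d=39): x=1211/68 (≈17.8088) theta=11/68 (≈0.1618)
Rounded to 4 decimal places: x = 17.8088, theta = 0.1618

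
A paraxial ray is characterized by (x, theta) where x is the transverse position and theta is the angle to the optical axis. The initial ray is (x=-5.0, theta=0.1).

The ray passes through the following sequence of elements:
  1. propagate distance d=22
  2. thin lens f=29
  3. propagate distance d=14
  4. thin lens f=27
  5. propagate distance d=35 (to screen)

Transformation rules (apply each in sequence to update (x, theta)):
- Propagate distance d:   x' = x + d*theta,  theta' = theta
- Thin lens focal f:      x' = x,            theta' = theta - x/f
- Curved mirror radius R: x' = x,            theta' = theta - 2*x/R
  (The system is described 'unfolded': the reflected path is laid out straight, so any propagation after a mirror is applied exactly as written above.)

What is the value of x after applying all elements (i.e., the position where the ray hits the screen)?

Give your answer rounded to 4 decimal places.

Answer: 6.8936

Derivation:
Initial: x=-5.0000 theta=0.1000
After 1 (propagate distance d=22): x=-2.8000 theta=0.1000
After 2 (thin lens f=29): x=-2.8000 theta=57/290 (≈0.1966)
After 3 (propagate distance d=14): x=-7/145 (≈-0.0483) theta=57/290 (≈0.1966)
After 4 (thin lens f=27): x=-7/145 (≈-0.0483) theta=1553/7830 (≈0.1983)
After 5 (propagate distance d=35 (to screen)): x=53977/7830 (≈6.8936) theta=1553/7830 (≈0.1983)
Rounded to 4 decimal places: x = 6.8936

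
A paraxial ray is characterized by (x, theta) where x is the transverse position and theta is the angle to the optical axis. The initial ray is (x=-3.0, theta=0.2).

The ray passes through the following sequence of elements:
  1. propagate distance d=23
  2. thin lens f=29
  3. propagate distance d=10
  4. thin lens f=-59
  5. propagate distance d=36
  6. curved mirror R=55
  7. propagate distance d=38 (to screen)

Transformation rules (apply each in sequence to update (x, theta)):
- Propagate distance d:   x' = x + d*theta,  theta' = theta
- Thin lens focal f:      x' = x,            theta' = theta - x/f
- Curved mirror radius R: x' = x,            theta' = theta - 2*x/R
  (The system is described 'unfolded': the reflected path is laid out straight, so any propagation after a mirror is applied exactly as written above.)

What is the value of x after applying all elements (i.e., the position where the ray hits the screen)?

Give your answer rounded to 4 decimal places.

Answer: 3.6020

Derivation:
Initial: x=-3.0000 theta=0.2000
After 1 (propagate distance d=23): x=1.6000 theta=0.2000
After 2 (thin lens f=29): x=1.6000 theta=21/145 (≈0.1448)
After 3 (propagate distance d=10): x=442/145 (≈3.0483) theta=21/145 (≈0.1448)
After 4 (thin lens f=-59): x=442/145 (≈3.0483) theta=1681/8555 (≈0.1965)
After 5 (propagate distance d=36): x=2986/295 (≈10.1220) theta=1681/8555 (≈0.1965)
After 6 (curved mirror R=55): x=2986/295 (≈10.1220) theta=-80733/470525 (≈-0.1716)
After 7 (propagate distance d=38 (to screen)): x=1694816/470525 (≈3.6020) theta=-80733/470525 (≈-0.1716)
Rounded to 4 decimal places: x = 3.6020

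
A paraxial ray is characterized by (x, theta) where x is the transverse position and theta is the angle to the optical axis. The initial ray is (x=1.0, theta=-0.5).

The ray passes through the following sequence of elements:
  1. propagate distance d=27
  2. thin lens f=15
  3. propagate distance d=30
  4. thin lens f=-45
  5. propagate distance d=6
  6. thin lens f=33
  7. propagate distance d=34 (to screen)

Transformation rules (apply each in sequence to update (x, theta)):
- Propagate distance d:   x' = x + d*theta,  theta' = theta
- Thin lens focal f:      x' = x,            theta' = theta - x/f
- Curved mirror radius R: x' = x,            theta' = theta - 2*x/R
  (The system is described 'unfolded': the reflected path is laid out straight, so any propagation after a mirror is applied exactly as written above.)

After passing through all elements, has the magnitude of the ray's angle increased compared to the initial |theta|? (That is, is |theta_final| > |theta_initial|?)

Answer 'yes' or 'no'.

Initial: x=1.0000 theta=-0.5000
After 1 (propagate distance d=27): x=-12.5000 theta=-0.5000
After 2 (thin lens f=15): x=-12.5000 theta=1/3 (≈0.3333)
After 3 (propagate distance d=30): x=-2.5000 theta=1/3 (≈0.3333)
After 4 (thin lens f=-45): x=-2.5000 theta=5/18 (≈0.2778)
After 5 (propagate distance d=6): x=-5/6 (≈-0.8333) theta=5/18 (≈0.2778)
After 6 (thin lens f=33): x=-5/6 (≈-0.8333) theta=10/33 (≈0.3030)
After 7 (propagate distance d=34 (to screen)): x=625/66 (≈9.4697) theta=10/33 (≈0.3030)
|theta_initial|=0.5000 |theta_final|=10/33 (≈0.3030) -> not increased

Answer: no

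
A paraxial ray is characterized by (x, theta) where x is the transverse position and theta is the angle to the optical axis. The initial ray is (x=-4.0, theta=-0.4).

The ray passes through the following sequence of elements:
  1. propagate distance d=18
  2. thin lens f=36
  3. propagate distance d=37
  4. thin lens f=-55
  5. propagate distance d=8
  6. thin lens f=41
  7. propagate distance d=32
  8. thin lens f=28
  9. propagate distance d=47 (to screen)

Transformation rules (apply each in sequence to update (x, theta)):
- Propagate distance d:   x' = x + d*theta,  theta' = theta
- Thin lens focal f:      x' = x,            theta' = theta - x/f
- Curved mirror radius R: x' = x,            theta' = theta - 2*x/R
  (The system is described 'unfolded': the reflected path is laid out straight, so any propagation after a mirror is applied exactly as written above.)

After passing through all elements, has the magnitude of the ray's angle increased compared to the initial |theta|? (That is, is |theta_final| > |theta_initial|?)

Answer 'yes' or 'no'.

Answer: yes

Derivation:
Initial: x=-4.0000 theta=-0.4000
After 1 (propagate distance d=18): x=-11.2000 theta=-0.4000
After 2 (thin lens f=36): x=-11.2000 theta=-4/45 (≈-0.0889)
After 3 (propagate distance d=37): x=-652/45 (≈-14.4889) theta=-4/45 (≈-0.0889)
After 4 (thin lens f=-55): x=-652/45 (≈-14.4889) theta=-872/2475 (≈-0.3523)
After 5 (propagate distance d=8): x=-42836/2475 (≈-17.3075) theta=-872/2475 (≈-0.3523)
After 6 (thin lens f=41): x=-42836/2475 (≈-17.3075) theta=644/9225 (≈0.0698)
After 7 (propagate distance d=32): x=-1529588/101475 (≈-15.0735) theta=644/9225 (≈0.0698)
After 8 (thin lens f=28): x=-1529588/101475 (≈-15.0735) theta=28799/47355 (≈0.6082)
After 9 (propagate distance d=47 (to screen)): x=9596179/710325 (≈13.5096) theta=28799/47355 (≈0.6082)
|theta_initial|=0.4000 |theta_final|=28799/47355 (≈0.6082) -> increased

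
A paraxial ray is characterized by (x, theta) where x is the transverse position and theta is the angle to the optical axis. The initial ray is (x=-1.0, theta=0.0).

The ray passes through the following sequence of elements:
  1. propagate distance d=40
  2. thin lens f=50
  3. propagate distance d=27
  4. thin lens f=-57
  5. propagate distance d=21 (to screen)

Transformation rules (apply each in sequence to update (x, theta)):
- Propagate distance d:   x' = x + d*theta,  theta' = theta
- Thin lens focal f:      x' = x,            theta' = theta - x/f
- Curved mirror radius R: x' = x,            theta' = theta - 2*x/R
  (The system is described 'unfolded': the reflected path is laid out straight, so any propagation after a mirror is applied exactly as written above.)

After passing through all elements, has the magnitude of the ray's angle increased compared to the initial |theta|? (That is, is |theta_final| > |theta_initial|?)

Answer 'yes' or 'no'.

Initial: x=-1.0000 theta=0.0000
After 1 (propagate distance d=40): x=-1.0000 theta=0.0000
After 2 (thin lens f=50): x=-1.0000 theta=0.0200
After 3 (propagate distance d=27): x=-0.4600 theta=0.0200
After 4 (thin lens f=-57): x=-0.4600 theta=17/1425 (≈0.0119)
After 5 (propagate distance d=21 (to screen)): x=-199/950 (≈-0.2095) theta=17/1425 (≈0.0119)
|theta_initial|=0.0000 |theta_final|=17/1425 (≈0.0119) -> increased

Answer: yes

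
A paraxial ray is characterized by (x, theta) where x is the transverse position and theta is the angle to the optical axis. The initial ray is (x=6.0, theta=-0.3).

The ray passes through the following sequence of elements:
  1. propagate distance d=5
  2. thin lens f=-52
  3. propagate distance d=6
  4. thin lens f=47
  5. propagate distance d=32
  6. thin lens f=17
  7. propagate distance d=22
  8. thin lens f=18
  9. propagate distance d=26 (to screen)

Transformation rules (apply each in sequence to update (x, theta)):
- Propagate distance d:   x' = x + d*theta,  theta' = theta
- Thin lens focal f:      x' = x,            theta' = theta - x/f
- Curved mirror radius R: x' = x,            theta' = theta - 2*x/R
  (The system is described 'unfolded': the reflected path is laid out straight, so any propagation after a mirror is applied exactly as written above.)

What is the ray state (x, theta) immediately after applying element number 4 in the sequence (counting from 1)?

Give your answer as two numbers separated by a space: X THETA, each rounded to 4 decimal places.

Initial: x=6.0000 theta=-0.3000
After 1 (propagate distance d=5): x=4.5000 theta=-0.3000
After 2 (thin lens f=-52): x=4.5000 theta=-111/520 (≈-0.2135)
After 3 (propagate distance d=6): x=837/260 (≈3.2192) theta=-111/520 (≈-0.2135)
After 4 (thin lens f=47): x=837/260 (≈3.2192) theta=-6891/24440 (≈-0.2820)
Rounded to 4 decimal places: x = 3.2192, theta = -0.2820

Answer: 3.2192 -0.2820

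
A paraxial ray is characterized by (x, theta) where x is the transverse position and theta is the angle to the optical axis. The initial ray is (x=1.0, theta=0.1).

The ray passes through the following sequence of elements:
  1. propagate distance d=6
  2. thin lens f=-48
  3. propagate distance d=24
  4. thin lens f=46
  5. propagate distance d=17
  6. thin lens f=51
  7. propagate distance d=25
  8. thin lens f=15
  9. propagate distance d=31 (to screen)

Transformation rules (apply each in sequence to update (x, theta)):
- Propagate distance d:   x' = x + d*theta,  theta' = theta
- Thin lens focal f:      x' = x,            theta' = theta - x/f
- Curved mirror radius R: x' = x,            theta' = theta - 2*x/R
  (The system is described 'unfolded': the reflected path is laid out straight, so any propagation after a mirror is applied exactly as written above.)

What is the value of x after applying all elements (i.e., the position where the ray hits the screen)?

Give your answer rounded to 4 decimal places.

Answer: -5.9697

Derivation:
Initial: x=1.0000 theta=0.1000
After 1 (propagate distance d=6): x=1.6000 theta=0.1000
After 2 (thin lens f=-48): x=1.6000 theta=2/15 (≈0.1333)
After 3 (propagate distance d=24): x=4.8000 theta=2/15 (≈0.1333)
After 4 (thin lens f=46): x=4.8000 theta=2/69 (≈0.0290)
After 5 (propagate distance d=17): x=1826/345 (≈5.2928) theta=2/69 (≈0.0290)
After 6 (thin lens f=51): x=1826/345 (≈5.2928) theta=-1316/17595 (≈-0.0748)
After 7 (propagate distance d=25): x=60226/17595 (≈3.4229) theta=-1316/17595 (≈-0.0748)
After 8 (thin lens f=15): x=60226/17595 (≈3.4229) theta=-79966/263925 (≈-0.3030)
After 9 (propagate distance d=31 (to screen)): x=-1575556/263925 (≈-5.9697) theta=-79966/263925 (≈-0.3030)
Rounded to 4 decimal places: x = -5.9697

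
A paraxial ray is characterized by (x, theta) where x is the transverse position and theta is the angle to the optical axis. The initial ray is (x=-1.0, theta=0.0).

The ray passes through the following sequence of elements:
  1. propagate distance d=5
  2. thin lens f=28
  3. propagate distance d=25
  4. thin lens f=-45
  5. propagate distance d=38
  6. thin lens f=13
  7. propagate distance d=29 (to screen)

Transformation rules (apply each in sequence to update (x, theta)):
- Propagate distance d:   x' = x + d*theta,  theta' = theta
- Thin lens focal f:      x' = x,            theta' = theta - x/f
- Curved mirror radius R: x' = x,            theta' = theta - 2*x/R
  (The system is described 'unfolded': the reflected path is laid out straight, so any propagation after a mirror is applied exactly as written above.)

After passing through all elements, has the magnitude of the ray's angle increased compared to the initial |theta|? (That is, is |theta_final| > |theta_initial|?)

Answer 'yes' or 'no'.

Answer: yes

Derivation:
Initial: x=-1.0000 theta=0.0000
After 1 (propagate distance d=5): x=-1.0000 theta=0.0000
After 2 (thin lens f=28): x=-1.0000 theta=1/28 (≈0.0357)
After 3 (propagate distance d=25): x=-3/28 (≈-0.1071) theta=1/28 (≈0.0357)
After 4 (thin lens f=-45): x=-3/28 (≈-0.1071) theta=1/30 (≈0.0333)
After 5 (propagate distance d=38): x=487/420 (≈1.1595) theta=1/30 (≈0.0333)
After 6 (thin lens f=13): x=487/420 (≈1.1595) theta=-61/1092 (≈-0.0559)
After 7 (propagate distance d=29 (to screen)): x=-419/910 (≈-0.4604) theta=-61/1092 (≈-0.0559)
|theta_initial|=0.0000 |theta_final|=61/1092 (≈0.0559) -> increased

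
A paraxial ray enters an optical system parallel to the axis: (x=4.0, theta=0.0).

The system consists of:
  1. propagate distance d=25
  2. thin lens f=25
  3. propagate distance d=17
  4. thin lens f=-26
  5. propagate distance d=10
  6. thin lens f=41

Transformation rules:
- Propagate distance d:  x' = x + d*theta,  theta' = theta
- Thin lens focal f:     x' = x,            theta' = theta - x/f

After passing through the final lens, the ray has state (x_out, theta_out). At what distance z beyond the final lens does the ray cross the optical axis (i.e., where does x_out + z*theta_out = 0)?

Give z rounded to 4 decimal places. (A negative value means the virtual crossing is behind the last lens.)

Initial: x=4.0000 theta=0.0000
After 1 (propagate distance d=25): x=4.0000 theta=0.0000
After 2 (thin lens f=25): x=4.0000 theta=-0.1600
After 3 (propagate distance d=17): x=1.2800 theta=-0.1600
After 4 (thin lens f=-26): x=1.2800 theta=-36/325 (≈-0.1108)
After 5 (propagate distance d=10): x=56/325 (≈0.1723) theta=-36/325 (≈-0.1108)
After 6 (thin lens f=41): x=56/325 (≈0.1723) theta=-1532/13325 (≈-0.1150)
z_focus = -x_out/theta_out = -(56/325)/(-1532/13325) = 574/383 ≈ 1.4987
Rounded to 4 decimal places: z = 1.4987

Answer: 1.4987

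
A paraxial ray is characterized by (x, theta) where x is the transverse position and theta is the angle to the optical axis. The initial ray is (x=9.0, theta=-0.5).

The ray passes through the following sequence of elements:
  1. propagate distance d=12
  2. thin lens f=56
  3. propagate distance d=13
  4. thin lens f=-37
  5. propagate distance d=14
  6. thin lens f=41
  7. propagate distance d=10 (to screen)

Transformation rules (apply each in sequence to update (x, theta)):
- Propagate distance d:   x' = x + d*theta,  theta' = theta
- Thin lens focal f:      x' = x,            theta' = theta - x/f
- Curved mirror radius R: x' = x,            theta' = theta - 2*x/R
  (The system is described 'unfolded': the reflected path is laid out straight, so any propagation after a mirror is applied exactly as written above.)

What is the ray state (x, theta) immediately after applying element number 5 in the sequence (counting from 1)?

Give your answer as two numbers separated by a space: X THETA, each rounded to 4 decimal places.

Initial: x=9.0000 theta=-0.5000
After 1 (propagate distance d=12): x=3.0000 theta=-0.5000
After 2 (thin lens f=56): x=3.0000 theta=-31/56 (≈-0.5536)
After 3 (propagate distance d=13): x=-235/56 (≈-4.1964) theta=-31/56 (≈-0.5536)
After 4 (thin lens f=-37): x=-235/56 (≈-4.1964) theta=-691/1036 (≈-0.6670)
After 5 (propagate distance d=14): x=-28043/2072 (≈-13.5343) theta=-691/1036 (≈-0.6670)
Rounded to 4 decimal places: x = -13.5343, theta = -0.6670

Answer: -13.5343 -0.6670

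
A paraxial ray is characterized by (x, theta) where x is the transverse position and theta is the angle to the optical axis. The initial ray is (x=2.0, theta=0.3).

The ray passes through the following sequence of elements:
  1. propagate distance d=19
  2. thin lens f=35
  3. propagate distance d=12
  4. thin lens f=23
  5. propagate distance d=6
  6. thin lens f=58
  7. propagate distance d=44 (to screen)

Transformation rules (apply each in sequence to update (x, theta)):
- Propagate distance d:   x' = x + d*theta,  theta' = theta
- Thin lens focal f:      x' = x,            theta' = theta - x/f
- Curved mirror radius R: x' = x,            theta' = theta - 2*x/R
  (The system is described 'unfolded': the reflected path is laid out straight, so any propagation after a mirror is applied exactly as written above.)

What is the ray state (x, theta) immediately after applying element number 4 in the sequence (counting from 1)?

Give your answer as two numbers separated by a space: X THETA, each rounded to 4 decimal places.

Answer: 8.6600 -0.2965

Derivation:
Initial: x=2.0000 theta=0.3000
After 1 (propagate distance d=19): x=7.7000 theta=0.3000
After 2 (thin lens f=35): x=7.7000 theta=0.0800
After 3 (propagate distance d=12): x=8.6600 theta=0.0800
After 4 (thin lens f=23): x=8.6600 theta=-341/1150 (≈-0.2965)
Rounded to 4 decimal places: x = 8.6600, theta = -0.2965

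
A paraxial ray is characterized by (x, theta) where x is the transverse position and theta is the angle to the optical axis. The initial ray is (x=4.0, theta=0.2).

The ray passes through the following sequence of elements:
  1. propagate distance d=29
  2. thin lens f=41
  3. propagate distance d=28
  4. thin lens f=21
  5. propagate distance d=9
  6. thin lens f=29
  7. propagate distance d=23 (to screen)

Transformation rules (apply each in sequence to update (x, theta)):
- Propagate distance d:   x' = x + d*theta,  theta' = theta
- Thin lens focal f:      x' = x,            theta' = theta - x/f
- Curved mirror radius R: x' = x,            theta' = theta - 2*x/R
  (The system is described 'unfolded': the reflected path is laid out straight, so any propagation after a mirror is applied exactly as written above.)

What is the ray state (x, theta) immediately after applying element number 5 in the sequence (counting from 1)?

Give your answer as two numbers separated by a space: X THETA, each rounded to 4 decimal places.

Answer: 4.6244 -0.4537

Derivation:
Initial: x=4.0000 theta=0.2000
After 1 (propagate distance d=29): x=9.8000 theta=0.2000
After 2 (thin lens f=41): x=9.8000 theta=-8/205 (≈-0.0390)
After 3 (propagate distance d=28): x=357/41 (≈8.7073) theta=-8/205 (≈-0.0390)
After 4 (thin lens f=21): x=357/41 (≈8.7073) theta=-93/205 (≈-0.4537)
After 5 (propagate distance d=9): x=948/205 (≈4.6244) theta=-93/205 (≈-0.4537)
Rounded to 4 decimal places: x = 4.6244, theta = -0.4537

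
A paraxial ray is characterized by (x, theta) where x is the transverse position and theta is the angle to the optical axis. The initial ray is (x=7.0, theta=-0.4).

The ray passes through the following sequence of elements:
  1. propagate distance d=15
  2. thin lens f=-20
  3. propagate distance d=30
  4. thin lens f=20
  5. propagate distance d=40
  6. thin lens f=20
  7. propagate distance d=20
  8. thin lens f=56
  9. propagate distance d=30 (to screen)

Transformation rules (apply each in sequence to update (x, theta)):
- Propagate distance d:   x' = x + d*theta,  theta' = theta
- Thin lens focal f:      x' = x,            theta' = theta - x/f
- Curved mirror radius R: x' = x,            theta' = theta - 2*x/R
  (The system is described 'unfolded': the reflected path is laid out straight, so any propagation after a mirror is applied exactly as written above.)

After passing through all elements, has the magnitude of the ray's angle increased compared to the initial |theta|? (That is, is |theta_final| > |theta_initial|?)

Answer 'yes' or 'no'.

Initial: x=7.0000 theta=-0.4000
After 1 (propagate distance d=15): x=1.0000 theta=-0.4000
After 2 (thin lens f=-20): x=1.0000 theta=-0.3500
After 3 (propagate distance d=30): x=-9.5000 theta=-0.3500
After 4 (thin lens f=20): x=-9.5000 theta=0.1250
After 5 (propagate distance d=40): x=-4.5000 theta=0.1250
After 6 (thin lens f=20): x=-4.5000 theta=0.3500
After 7 (propagate distance d=20): x=2.5000 theta=0.3500
After 8 (thin lens f=56): x=2.5000 theta=171/560 (≈0.3054)
After 9 (propagate distance d=30 (to screen)): x=653/56 (≈11.6607) theta=171/560 (≈0.3054)
|theta_initial|=0.4000 |theta_final|=171/560 (≈0.3054) -> not increased

Answer: no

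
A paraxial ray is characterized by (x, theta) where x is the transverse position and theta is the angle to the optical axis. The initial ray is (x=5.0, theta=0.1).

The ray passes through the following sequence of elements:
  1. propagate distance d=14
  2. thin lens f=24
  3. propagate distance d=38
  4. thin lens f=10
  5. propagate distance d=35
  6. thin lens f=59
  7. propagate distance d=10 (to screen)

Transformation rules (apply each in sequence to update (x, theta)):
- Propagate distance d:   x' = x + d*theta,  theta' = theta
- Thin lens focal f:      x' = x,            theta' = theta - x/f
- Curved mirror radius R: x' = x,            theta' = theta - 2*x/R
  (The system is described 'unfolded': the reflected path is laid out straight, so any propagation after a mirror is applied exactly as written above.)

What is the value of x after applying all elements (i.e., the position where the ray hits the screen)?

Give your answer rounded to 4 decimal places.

Initial: x=5.0000 theta=0.1000
After 1 (propagate distance d=14): x=6.4000 theta=0.1000
After 2 (thin lens f=24): x=6.4000 theta=-1/6 (≈-0.1667)
After 3 (propagate distance d=38): x=1/15 (≈0.0667) theta=-1/6 (≈-0.1667)
After 4 (thin lens f=10): x=1/15 (≈0.0667) theta=-13/75 (≈-0.1733)
After 5 (propagate distance d=35): x=-6.0000 theta=-13/75 (≈-0.1733)
After 6 (thin lens f=59): x=-6.0000 theta=-317/4425 (≈-0.0716)
After 7 (propagate distance d=10 (to screen)): x=-5944/885 (≈-6.7164) theta=-317/4425 (≈-0.0716)
Rounded to 4 decimal places: x = -6.7164

Answer: -6.7164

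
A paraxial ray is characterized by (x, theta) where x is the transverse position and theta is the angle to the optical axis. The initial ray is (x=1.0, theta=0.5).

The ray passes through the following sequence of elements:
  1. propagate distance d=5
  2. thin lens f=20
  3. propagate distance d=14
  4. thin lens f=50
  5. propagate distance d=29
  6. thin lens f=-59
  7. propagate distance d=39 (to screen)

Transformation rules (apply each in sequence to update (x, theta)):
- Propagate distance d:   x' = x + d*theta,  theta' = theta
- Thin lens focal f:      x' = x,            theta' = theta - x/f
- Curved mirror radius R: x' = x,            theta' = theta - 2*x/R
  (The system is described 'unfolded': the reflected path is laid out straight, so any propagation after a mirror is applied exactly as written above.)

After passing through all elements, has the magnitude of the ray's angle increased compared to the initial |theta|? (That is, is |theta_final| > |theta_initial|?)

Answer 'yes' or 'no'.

Initial: x=1.0000 theta=0.5000
After 1 (propagate distance d=5): x=3.5000 theta=0.5000
After 2 (thin lens f=20): x=3.5000 theta=0.3250
After 3 (propagate distance d=14): x=8.0500 theta=0.3250
After 4 (thin lens f=50): x=8.0500 theta=0.1640
After 5 (propagate distance d=29): x=12.8060 theta=0.1640
After 6 (thin lens f=-59): x=12.8060 theta=11241/29500 (≈0.3811)
After 7 (propagate distance d=39 (to screen)): x=204044/7375 (≈27.6670) theta=11241/29500 (≈0.3811)
|theta_initial|=0.5000 |theta_final|=11241/29500 (≈0.3811) -> not increased

Answer: no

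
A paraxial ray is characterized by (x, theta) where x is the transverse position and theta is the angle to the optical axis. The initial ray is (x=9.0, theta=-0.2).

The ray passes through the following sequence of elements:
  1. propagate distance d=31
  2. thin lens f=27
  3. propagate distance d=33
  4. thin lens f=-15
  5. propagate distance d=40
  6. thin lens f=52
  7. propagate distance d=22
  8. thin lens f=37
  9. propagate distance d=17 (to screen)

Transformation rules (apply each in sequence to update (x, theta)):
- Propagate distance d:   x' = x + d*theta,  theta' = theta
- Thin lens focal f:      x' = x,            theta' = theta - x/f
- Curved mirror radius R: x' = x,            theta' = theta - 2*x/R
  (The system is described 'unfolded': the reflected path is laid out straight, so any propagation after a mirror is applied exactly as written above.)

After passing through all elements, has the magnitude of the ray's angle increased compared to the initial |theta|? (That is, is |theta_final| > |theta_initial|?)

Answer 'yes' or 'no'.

Answer: yes

Derivation:
Initial: x=9.0000 theta=-0.2000
After 1 (propagate distance d=31): x=2.8000 theta=-0.2000
After 2 (thin lens f=27): x=2.8000 theta=-41/135 (≈-0.3037)
After 3 (propagate distance d=33): x=-65/9 (≈-7.2222) theta=-41/135 (≈-0.3037)
After 4 (thin lens f=-15): x=-65/9 (≈-7.2222) theta=-106/135 (≈-0.7852)
After 5 (propagate distance d=40): x=-1043/27 (≈-38.6296) theta=-106/135 (≈-0.7852)
After 6 (thin lens f=52): x=-1043/27 (≈-38.6296) theta=-11/260 (≈-0.0423)
After 7 (propagate distance d=22): x=-138857/3510 (≈-39.5604) theta=-11/260 (≈-0.0423)
After 8 (thin lens f=37): x=-138857/3510 (≈-39.5604) theta=53345/51948 (≈1.0269)
After 9 (propagate distance d=17 (to screen)): x=-5741093/259740 (≈-22.1032) theta=53345/51948 (≈1.0269)
|theta_initial|=0.2000 |theta_final|=53345/51948 (≈1.0269) -> increased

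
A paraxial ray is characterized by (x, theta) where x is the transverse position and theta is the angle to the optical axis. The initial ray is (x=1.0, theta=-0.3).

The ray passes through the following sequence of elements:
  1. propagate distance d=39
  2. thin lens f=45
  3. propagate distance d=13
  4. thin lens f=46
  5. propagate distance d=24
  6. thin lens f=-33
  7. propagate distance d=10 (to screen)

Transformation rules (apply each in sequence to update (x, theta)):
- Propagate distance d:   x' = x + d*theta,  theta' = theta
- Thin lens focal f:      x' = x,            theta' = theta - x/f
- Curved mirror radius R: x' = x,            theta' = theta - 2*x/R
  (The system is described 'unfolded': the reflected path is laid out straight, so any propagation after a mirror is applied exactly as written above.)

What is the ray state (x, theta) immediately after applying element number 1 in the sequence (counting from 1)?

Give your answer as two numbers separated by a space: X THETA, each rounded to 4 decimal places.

Initial: x=1.0000 theta=-0.3000
After 1 (propagate distance d=39): x=-10.7000 theta=-0.3000
Rounded to 4 decimal places: x = -10.7000, theta = -0.3000

Answer: -10.7000 -0.3000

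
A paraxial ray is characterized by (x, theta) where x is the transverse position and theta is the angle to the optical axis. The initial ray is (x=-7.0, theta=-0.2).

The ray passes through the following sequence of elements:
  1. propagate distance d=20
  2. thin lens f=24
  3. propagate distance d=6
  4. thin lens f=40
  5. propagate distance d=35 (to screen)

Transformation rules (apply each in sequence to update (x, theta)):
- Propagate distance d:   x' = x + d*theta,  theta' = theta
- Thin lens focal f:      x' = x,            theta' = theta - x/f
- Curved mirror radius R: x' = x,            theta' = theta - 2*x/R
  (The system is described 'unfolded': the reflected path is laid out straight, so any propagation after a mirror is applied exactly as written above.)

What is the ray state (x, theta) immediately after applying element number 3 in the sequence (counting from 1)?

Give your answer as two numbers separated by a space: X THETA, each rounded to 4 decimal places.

Initial: x=-7.0000 theta=-0.2000
After 1 (propagate distance d=20): x=-11.0000 theta=-0.2000
After 2 (thin lens f=24): x=-11.0000 theta=31/120 (≈0.2583)
After 3 (propagate distance d=6): x=-9.4500 theta=31/120 (≈0.2583)
Rounded to 4 decimal places: x = -9.4500, theta = 0.2583

Answer: -9.4500 0.2583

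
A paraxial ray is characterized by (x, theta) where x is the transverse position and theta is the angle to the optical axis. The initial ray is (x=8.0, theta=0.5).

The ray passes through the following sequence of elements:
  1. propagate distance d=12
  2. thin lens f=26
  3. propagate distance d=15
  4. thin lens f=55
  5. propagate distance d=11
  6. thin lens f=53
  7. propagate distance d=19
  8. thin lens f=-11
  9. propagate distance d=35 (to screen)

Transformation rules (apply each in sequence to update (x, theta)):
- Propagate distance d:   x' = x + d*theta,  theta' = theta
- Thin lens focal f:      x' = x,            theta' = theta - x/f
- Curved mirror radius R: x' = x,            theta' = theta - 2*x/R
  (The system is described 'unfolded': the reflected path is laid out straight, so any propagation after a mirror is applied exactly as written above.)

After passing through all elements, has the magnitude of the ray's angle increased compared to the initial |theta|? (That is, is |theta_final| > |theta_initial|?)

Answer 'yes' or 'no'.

Initial: x=8.0000 theta=0.5000
After 1 (propagate distance d=12): x=14.0000 theta=0.5000
After 2 (thin lens f=26): x=14.0000 theta=-1/26 (≈-0.0385)
After 3 (propagate distance d=15): x=349/26 (≈13.4231) theta=-1/26 (≈-0.0385)
After 4 (thin lens f=55): x=349/26 (≈13.4231) theta=-202/715 (≈-0.2825)
After 5 (propagate distance d=11): x=1341/130 (≈10.3154) theta=-202/715 (≈-0.2825)
After 6 (thin lens f=53): x=1341/130 (≈10.3154) theta=-36163/75790 (≈-0.4771)
After 7 (propagate distance d=19): x=47353/37895 (≈1.2496) theta=-36163/75790 (≈-0.4771)
After 8 (thin lens f=-11): x=47353/37895 (≈1.2496) theta=-303087/833690 (≈-0.3635)
After 9 (propagate distance d=35 (to screen)): x=-9566279/833690 (≈-11.4746) theta=-303087/833690 (≈-0.3635)
|theta_initial|=0.5000 |theta_final|=303087/833690 (≈0.3635) -> not increased

Answer: no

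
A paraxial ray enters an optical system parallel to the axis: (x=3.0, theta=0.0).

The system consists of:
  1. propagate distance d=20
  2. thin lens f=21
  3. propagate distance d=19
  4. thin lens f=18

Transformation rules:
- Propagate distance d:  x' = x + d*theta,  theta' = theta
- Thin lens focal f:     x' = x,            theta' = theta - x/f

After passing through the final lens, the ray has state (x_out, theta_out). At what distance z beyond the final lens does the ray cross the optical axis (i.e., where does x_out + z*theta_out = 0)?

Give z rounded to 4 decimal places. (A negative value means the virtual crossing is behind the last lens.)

Initial: x=3.0000 theta=0.0000
After 1 (propagate distance d=20): x=3.0000 theta=0.0000
After 2 (thin lens f=21): x=3.0000 theta=-1/7 (≈-0.1429)
After 3 (propagate distance d=19): x=2/7 (≈0.2857) theta=-1/7 (≈-0.1429)
After 4 (thin lens f=18): x=2/7 (≈0.2857) theta=-10/63 (≈-0.1587)
z_focus = -x_out/theta_out = -(2/7)/(-10/63) = 1.8000
Rounded to 4 decimal places: z = 1.8000

Answer: 1.8000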